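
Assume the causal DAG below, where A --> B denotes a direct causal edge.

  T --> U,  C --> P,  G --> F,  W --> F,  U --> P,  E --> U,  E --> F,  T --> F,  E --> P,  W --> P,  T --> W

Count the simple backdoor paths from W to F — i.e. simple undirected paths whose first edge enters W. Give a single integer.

3

A backdoor path from W to F is any simple undirected path whose first edge points into W (i.e. leaves W via a parent).
Parents of W: {T}.
Enumerating:
  P1: W <- T -> U <- E -> F
  P2: W <- T -> U -> P <- E -> F
  P3: W <- T -> F
That exhausts the simple backdoor paths. Count: 3.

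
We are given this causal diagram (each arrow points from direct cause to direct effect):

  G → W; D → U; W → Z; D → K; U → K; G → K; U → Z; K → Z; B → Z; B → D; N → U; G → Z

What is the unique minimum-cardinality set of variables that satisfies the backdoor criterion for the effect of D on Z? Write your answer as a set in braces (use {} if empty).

Variables eligible for adjustment (non-descendants of D, excluding D and Z): {B, G, N, W}.
Backdoor paths from D to Z:
  P1: D <- B -> Z
The empty set is not sufficient: P1 (D <- B -> Z) has no collider blocking it and no conditioned non-collider, so it is open.
Try {B}:
  P1: blocked at fork node B ∈ conditioning set.
{B} contains no descendant of D and blocks every backdoor path.
No other singleton works — e.g. {G} leaves P1 open — so {B} is the unique smallest valid adjustment set.

{B}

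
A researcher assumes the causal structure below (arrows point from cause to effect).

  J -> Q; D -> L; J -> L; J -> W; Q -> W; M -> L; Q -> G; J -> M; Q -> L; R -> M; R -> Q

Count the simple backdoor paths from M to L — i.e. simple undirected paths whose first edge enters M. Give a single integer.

A backdoor path from M to L is any simple undirected path whose first edge points into M (i.e. leaves M via a parent).
Parents of M: {J, R}.
Enumerating:
  P1: M <- R -> Q <- J -> L
  P2: M <- R -> Q -> W <- J -> L
  P3: M <- R -> Q -> L
  P4: M <- J -> Q -> L
  P5: M <- J -> W <- Q -> L
  P6: M <- J -> L
That exhausts the simple backdoor paths. Count: 6.

6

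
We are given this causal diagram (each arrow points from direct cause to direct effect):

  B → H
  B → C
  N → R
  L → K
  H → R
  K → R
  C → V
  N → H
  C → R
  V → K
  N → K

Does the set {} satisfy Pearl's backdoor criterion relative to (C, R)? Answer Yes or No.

No

Backdoor paths from C to R (paths whose first edge points into C):
  P1: C <- B -> H <- N -> K -> R
  P2: C <- B -> H <- N -> R
  P3: C <- B -> H -> R
Condition 1 (no descendant of C in the set): holds — descendants of C are {K, R, V}; none are in {}.
Condition 2 (every backdoor path blocked by {}):
  P1: blocked at collider H (neither it nor any descendant is in the conditioning set).
  P2: blocked at collider H (neither it nor any descendant is in the conditioning set).
  P3: open — no interior node is in the conditioning set.
{} does not satisfy the backdoor criterion.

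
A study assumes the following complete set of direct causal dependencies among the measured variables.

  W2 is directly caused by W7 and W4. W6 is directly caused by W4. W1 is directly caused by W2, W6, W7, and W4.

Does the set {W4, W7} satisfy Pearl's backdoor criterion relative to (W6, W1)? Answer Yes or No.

Yes

Backdoor paths from W6 to W1 (paths whose first edge points into W6):
  P1: W6 <- W4 -> W2 <- W7 -> W1
  P2: W6 <- W4 -> W2 -> W1
  P3: W6 <- W4 -> W1
Condition 1 (no descendant of W6 in the set): holds — descendants of W6 are {W1}; none are in {W4, W7}.
Condition 2 (every backdoor path blocked by {W4, W7}):
  P1: blocked at fork node W4 ∈ conditioning set.
  P2: blocked at fork node W4 ∈ conditioning set.
  P3: blocked at fork node W4 ∈ conditioning set.
{W4, W7} satisfies the backdoor criterion.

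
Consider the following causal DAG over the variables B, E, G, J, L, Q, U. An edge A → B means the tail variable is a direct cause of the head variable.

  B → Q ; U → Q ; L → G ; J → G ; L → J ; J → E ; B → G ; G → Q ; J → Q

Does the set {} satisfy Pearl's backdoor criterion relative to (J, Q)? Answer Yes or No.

Backdoor paths from J to Q (paths whose first edge points into J):
  P1: J <- L -> G <- B -> Q
  P2: J <- L -> G -> Q
Condition 1 (no descendant of J in the set): holds — descendants of J are {E, G, Q}; none are in {}.
Condition 2 (every backdoor path blocked by {}):
  P1: blocked at collider G (neither it nor any descendant is in the conditioning set).
  P2: open — no interior node is in the conditioning set.
{} does not satisfy the backdoor criterion.

No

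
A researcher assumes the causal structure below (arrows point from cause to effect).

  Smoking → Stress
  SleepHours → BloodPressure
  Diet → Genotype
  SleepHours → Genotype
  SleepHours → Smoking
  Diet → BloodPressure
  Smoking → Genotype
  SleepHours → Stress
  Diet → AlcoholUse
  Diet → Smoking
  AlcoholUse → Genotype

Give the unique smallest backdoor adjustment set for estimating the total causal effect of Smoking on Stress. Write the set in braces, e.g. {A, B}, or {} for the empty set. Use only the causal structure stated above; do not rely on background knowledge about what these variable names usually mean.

Variables eligible for adjustment (non-descendants of Smoking, excluding Smoking and Stress): {AlcoholUse, BloodPressure, Diet, SleepHours}.
Backdoor paths from Smoking to Stress:
  P1: Smoking <- Diet -> AlcoholUse -> Genotype <- SleepHours -> Stress
  P2: Smoking <- Diet -> Genotype <- SleepHours -> Stress
  P3: Smoking <- Diet -> BloodPressure <- SleepHours -> Stress
  P4: Smoking <- SleepHours -> Stress
The empty set is not sufficient: P4 (Smoking <- SleepHours -> Stress) has no collider blocking it and no conditioned non-collider, so it is open.
Try {SleepHours}:
  P1: blocked at collider Genotype (neither it nor any descendant is in the conditioning set).
  P2: blocked at collider Genotype (neither it nor any descendant is in the conditioning set).
  P3: blocked at collider BloodPressure (neither it nor any descendant is in the conditioning set).
  P4: blocked at fork node SleepHours ∈ conditioning set.
{SleepHours} contains no descendant of Smoking and blocks every backdoor path.
No other singleton works — e.g. {Diet} leaves P4 open — so {SleepHours} is the unique smallest valid adjustment set.

{SleepHours}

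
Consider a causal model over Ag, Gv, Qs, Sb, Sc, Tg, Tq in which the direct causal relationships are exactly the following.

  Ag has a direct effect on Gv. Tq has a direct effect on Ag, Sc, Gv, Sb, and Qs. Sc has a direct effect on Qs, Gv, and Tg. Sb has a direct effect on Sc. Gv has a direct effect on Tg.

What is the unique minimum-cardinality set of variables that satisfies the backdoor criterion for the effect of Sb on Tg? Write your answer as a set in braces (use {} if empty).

Variables eligible for adjustment (non-descendants of Sb, excluding Sb and Tg): {Ag, Tq}.
Backdoor paths from Sb to Tg:
  P1: Sb <- Tq -> Ag -> Gv <- Sc -> Tg
  P2: Sb <- Tq -> Ag -> Gv -> Tg
  P3: Sb <- Tq -> Sc -> Gv -> Tg
  P4: Sb <- Tq -> Sc -> Tg
  P5: Sb <- Tq -> Gv <- Sc -> Tg
  P6: Sb <- Tq -> Gv -> Tg
  P7: Sb <- Tq -> Qs <- Sc -> Gv -> Tg
  P8: Sb <- Tq -> Qs <- Sc -> Tg
The empty set is not sufficient: P2 (Sb <- Tq -> Ag -> Gv -> Tg) has no collider blocking it and no conditioned non-collider, so it is open.
Try {Tq}:
  P1: blocked at fork node Tq ∈ conditioning set.
  P2: blocked at fork node Tq ∈ conditioning set.
  P3: blocked at fork node Tq ∈ conditioning set.
  P4: blocked at fork node Tq ∈ conditioning set.
  P5: blocked at fork node Tq ∈ conditioning set.
  P6: blocked at fork node Tq ∈ conditioning set.
  P7: blocked at fork node Tq ∈ conditioning set.
  P8: blocked at fork node Tq ∈ conditioning set.
{Tq} contains no descendant of Sb and blocks every backdoor path.
No other singleton works — e.g. {Ag} leaves P3 open — so {Tq} is the unique smallest valid adjustment set.

{Tq}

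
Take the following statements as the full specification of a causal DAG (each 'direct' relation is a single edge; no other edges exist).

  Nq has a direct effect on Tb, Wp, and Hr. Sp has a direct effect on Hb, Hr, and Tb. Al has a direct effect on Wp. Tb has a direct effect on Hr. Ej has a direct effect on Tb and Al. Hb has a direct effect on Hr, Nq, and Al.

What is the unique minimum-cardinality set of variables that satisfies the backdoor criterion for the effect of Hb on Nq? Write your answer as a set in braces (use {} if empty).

Variables eligible for adjustment (non-descendants of Hb, excluding Hb and Nq): {Ej, Sp}.
Backdoor paths from Hb to Nq:
  P1: Hb <- Sp -> Tb <- Ej -> Al -> Wp <- Nq
  P2: Hb <- Sp -> Tb <- Nq
  P3: Hb <- Sp -> Tb -> Hr <- Nq
  P4: Hb <- Sp -> Hr <- Nq
  P5: Hb <- Sp -> Hr <- Tb <- Ej -> Al -> Wp <- Nq
  P6: Hb <- Sp -> Hr <- Tb <- Nq
Each backdoor path contains an unconditioned collider, so every path is already blocked with the empty conditioning set:
  P1: blocked at collider Tb (neither it nor any descendant is in the conditioning set).
  P2: blocked at collider Tb (neither it nor any descendant is in the conditioning set).
  P3: blocked at collider Hr (neither it nor any descendant is in the conditioning set).
  P4: blocked at collider Hr (neither it nor any descendant is in the conditioning set).
  P5: blocked at collider Hr (neither it nor any descendant is in the conditioning set).
  P6: blocked at collider Hr (neither it nor any descendant is in the conditioning set).
The empty set is therefore the unique smallest valid set.

{}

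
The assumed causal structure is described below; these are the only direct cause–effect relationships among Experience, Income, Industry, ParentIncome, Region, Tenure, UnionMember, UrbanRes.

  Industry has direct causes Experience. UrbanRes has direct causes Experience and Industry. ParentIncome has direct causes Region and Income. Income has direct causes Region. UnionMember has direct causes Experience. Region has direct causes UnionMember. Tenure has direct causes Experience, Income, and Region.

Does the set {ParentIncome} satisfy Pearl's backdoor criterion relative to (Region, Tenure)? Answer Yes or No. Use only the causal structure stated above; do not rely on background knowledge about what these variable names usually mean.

No

Backdoor paths from Region to Tenure (paths whose first edge points into Region):
  P1: Region <- UnionMember <- Experience -> Tenure
Condition 1 (no descendant of Region in the set): FAILS — ParentIncome is a descendant of Region.
Condition 2 (every backdoor path blocked by {ParentIncome}):
  P1: open — no interior node is in the conditioning set.
{ParentIncome} does not satisfy the backdoor criterion.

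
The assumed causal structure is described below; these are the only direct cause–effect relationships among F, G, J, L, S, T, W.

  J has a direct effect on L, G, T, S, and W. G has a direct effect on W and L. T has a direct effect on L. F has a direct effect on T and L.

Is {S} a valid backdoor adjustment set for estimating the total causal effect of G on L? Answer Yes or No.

No

Backdoor paths from G to L (paths whose first edge points into G):
  P1: G <- J -> T <- F -> L
  P2: G <- J -> T -> L
  P3: G <- J -> L
Condition 1 (no descendant of G in the set): holds — descendants of G are {L, W}; none are in {S}.
Condition 2 (every backdoor path blocked by {S}):
  P1: blocked at collider T (neither it nor any descendant is in the conditioning set).
  P2: open — no interior node is in the conditioning set.
  P3: open — no interior node is in the conditioning set.
{S} does not satisfy the backdoor criterion.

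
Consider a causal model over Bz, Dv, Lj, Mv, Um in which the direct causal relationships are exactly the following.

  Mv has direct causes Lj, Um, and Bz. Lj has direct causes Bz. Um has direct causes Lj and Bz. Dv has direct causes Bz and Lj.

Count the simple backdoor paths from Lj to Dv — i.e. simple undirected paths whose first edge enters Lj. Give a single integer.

A backdoor path from Lj to Dv is any simple undirected path whose first edge points into Lj (i.e. leaves Lj via a parent).
Parents of Lj: {Bz}.
Enumerating:
  P1: Lj <- Bz -> Dv
That exhausts the simple backdoor paths. Count: 1.

1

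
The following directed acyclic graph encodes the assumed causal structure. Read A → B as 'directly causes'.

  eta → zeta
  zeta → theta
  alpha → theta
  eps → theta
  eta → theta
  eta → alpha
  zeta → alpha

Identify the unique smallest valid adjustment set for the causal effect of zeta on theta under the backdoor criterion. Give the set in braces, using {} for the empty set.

{eta}

Variables eligible for adjustment (non-descendants of zeta, excluding zeta and theta): {eps, eta}.
Backdoor paths from zeta to theta:
  P1: zeta <- eta -> alpha -> theta
  P2: zeta <- eta -> theta
The empty set is not sufficient: P1 (zeta <- eta -> alpha -> theta) has no collider blocking it and no conditioned non-collider, so it is open.
Try {eta}:
  P1: blocked at fork node eta ∈ conditioning set.
  P2: blocked at fork node eta ∈ conditioning set.
{eta} contains no descendant of zeta and blocks every backdoor path.
No other singleton works — e.g. {eps} leaves P1 open — so {eta} is the unique smallest valid adjustment set.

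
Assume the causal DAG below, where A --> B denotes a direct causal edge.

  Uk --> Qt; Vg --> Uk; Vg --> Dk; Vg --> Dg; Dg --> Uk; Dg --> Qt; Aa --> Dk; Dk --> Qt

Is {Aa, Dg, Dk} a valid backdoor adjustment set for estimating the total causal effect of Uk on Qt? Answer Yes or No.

Backdoor paths from Uk to Qt (paths whose first edge points into Uk):
  P1: Uk <- Vg -> Dg -> Qt
  P2: Uk <- Vg -> Dk -> Qt
  P3: Uk <- Dg <- Vg -> Dk -> Qt
  P4: Uk <- Dg -> Qt
Condition 1 (no descendant of Uk in the set): holds — descendants of Uk are {Qt}; none are in {Aa, Dg, Dk}.
Condition 2 (every backdoor path blocked by {Aa, Dg, Dk}):
  P1: blocked at chain node Dg ∈ conditioning set.
  P2: blocked at chain node Dk ∈ conditioning set.
  P3: blocked at chain node Dg ∈ conditioning set.
  P4: blocked at fork node Dg ∈ conditioning set.
{Aa, Dg, Dk} satisfies the backdoor criterion.

Yes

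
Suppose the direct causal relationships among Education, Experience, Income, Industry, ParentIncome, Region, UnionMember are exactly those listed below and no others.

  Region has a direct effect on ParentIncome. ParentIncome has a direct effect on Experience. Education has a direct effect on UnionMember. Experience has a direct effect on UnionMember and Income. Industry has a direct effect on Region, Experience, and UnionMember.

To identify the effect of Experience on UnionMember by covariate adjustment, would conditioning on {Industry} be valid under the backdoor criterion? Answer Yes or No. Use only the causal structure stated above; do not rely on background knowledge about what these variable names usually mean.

Backdoor paths from Experience to UnionMember (paths whose first edge points into Experience):
  P1: Experience <- Industry -> UnionMember
  P2: Experience <- ParentIncome <- Region <- Industry -> UnionMember
Condition 1 (no descendant of Experience in the set): holds — descendants of Experience are {Income, UnionMember}; none are in {Industry}.
Condition 2 (every backdoor path blocked by {Industry}):
  P1: blocked at fork node Industry ∈ conditioning set.
  P2: blocked at fork node Industry ∈ conditioning set.
{Industry} satisfies the backdoor criterion.

Yes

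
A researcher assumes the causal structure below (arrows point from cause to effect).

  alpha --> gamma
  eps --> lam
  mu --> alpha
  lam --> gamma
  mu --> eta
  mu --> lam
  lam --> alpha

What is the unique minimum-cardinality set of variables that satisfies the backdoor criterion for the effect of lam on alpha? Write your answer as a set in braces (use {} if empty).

{mu}

Variables eligible for adjustment (non-descendants of lam, excluding lam and alpha): {eps, eta, mu}.
Backdoor paths from lam to alpha:
  P1: lam <- mu -> alpha
The empty set is not sufficient: P1 (lam <- mu -> alpha) has no collider blocking it and no conditioned non-collider, so it is open.
Try {mu}:
  P1: blocked at fork node mu ∈ conditioning set.
{mu} contains no descendant of lam and blocks every backdoor path.
No other singleton works — e.g. {eps} leaves P1 open — so {mu} is the unique smallest valid adjustment set.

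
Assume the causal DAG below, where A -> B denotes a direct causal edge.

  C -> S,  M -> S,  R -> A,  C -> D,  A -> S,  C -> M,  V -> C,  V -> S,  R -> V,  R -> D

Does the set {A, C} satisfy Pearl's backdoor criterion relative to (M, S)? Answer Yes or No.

Yes

Backdoor paths from M to S (paths whose first edge points into M):
  P1: M <- C <- V <- R -> A -> S
  P2: M <- C <- V -> S
  P3: M <- C -> D <- R -> V -> S
  P4: M <- C -> D <- R -> A -> S
  P5: M <- C -> S
Condition 1 (no descendant of M in the set): holds — descendants of M are {S}; none are in {A, C}.
Condition 2 (every backdoor path blocked by {A, C}):
  P1: blocked at chain node C ∈ conditioning set.
  P2: blocked at chain node C ∈ conditioning set.
  P3: blocked at fork node C ∈ conditioning set.
  P4: blocked at fork node C ∈ conditioning set.
  P5: blocked at fork node C ∈ conditioning set.
{A, C} satisfies the backdoor criterion.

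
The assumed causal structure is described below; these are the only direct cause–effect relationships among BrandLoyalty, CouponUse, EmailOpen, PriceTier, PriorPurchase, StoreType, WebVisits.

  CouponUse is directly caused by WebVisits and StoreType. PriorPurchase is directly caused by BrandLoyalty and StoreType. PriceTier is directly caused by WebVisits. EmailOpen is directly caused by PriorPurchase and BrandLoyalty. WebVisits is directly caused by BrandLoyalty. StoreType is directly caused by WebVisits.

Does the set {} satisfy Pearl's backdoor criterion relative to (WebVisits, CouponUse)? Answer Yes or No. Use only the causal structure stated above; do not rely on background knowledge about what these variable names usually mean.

Yes

Backdoor paths from WebVisits to CouponUse (paths whose first edge points into WebVisits):
  P1: WebVisits <- BrandLoyalty -> PriorPurchase <- StoreType -> CouponUse
  P2: WebVisits <- BrandLoyalty -> EmailOpen <- PriorPurchase <- StoreType -> CouponUse
Condition 1 (no descendant of WebVisits in the set): holds — descendants of WebVisits are {CouponUse, EmailOpen, PriceTier, PriorPurchase, StoreType}; none are in {}.
Condition 2 (every backdoor path blocked by {}):
  P1: blocked at collider PriorPurchase (neither it nor any descendant is in the conditioning set).
  P2: blocked at collider EmailOpen (neither it nor any descendant is in the conditioning set).
{} satisfies the backdoor criterion.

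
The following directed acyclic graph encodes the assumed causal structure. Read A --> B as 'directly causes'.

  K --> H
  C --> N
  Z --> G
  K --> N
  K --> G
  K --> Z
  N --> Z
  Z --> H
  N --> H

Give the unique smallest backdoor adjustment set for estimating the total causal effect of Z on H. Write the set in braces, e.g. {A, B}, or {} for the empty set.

{K, N}

Variables eligible for adjustment (non-descendants of Z, excluding Z and H): {C, K, N}.
Backdoor paths from Z to H:
  P1: Z <- K -> N -> H
  P2: Z <- K -> H
  P3: Z <- N <- K -> H
  P4: Z <- N -> H
The empty set is not sufficient: P1 (Z <- K -> N -> H) has no collider blocking it and no conditioned non-collider, so it is open.
Try {K, N}:
  P1: blocked at fork node K ∈ conditioning set.
  P2: blocked at fork node K ∈ conditioning set.
  P3: blocked at chain node N ∈ conditioning set.
  P4: blocked at fork node N ∈ conditioning set.
{K, N} contains no descendant of Z and blocks every backdoor path.
Every element of {K, N} is needed (dropping K leaves P2 open; dropping N leaves P4 open), so no proper subset is valid.
Among all size-2 subsets of the eligible variables, only {K, N} blocks every backdoor path, so it is the unique smallest valid adjustment set.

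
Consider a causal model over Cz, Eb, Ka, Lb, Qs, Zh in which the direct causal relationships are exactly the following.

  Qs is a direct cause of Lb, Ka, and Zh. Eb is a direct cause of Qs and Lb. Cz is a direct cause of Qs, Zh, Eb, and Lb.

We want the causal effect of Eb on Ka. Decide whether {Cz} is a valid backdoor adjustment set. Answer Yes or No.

Yes

Backdoor paths from Eb to Ka (paths whose first edge points into Eb):
  P1: Eb <- Cz -> Qs -> Ka
  P2: Eb <- Cz -> Lb <- Qs -> Ka
  P3: Eb <- Cz -> Zh <- Qs -> Ka
Condition 1 (no descendant of Eb in the set): holds — descendants of Eb are {Ka, Lb, Qs, Zh}; none are in {Cz}.
Condition 2 (every backdoor path blocked by {Cz}):
  P1: blocked at fork node Cz ∈ conditioning set.
  P2: blocked at fork node Cz ∈ conditioning set.
  P3: blocked at fork node Cz ∈ conditioning set.
{Cz} satisfies the backdoor criterion.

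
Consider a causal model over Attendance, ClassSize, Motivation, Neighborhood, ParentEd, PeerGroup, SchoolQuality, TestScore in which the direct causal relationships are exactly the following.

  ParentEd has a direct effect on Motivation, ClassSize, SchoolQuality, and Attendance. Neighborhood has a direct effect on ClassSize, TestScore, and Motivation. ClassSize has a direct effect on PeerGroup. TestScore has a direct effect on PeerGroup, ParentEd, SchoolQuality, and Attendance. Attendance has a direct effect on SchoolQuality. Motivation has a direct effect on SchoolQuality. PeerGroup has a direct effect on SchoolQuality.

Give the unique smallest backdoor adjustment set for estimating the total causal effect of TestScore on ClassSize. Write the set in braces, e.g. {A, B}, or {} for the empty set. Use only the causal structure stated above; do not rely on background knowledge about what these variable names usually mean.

{Neighborhood}

Variables eligible for adjustment (non-descendants of TestScore, excluding TestScore and ClassSize): {Neighborhood}.
Backdoor paths from TestScore to ClassSize:
  P1: TestScore <- Neighborhood -> ClassSize
  P2: TestScore <- Neighborhood -> Motivation <- ParentEd -> ClassSize
  P3: TestScore <- Neighborhood -> Motivation <- ParentEd -> Attendance -> SchoolQuality <- PeerGroup <- ClassSize
  P4: TestScore <- Neighborhood -> Motivation <- ParentEd -> SchoolQuality <- PeerGroup <- ClassSize
  P5: TestScore <- Neighborhood -> Motivation -> SchoolQuality <- ParentEd -> ClassSize
  P6: TestScore <- Neighborhood -> Motivation -> SchoolQuality <- PeerGroup <- ClassSize
  P7: TestScore <- Neighborhood -> Motivation -> SchoolQuality <- Attendance <- ParentEd -> ClassSize
The empty set is not sufficient: P1 (TestScore <- Neighborhood -> ClassSize) has no collider blocking it and no conditioned non-collider, so it is open.
Try {Neighborhood}:
  P1: blocked at fork node Neighborhood ∈ conditioning set.
  P2: blocked at fork node Neighborhood ∈ conditioning set.
  P3: blocked at fork node Neighborhood ∈ conditioning set.
  P4: blocked at fork node Neighborhood ∈ conditioning set.
  P5: blocked at fork node Neighborhood ∈ conditioning set.
  P6: blocked at fork node Neighborhood ∈ conditioning set.
  P7: blocked at fork node Neighborhood ∈ conditioning set.
{Neighborhood} contains no descendant of TestScore and blocks every backdoor path.
{Neighborhood} is the unique smallest valid adjustment set.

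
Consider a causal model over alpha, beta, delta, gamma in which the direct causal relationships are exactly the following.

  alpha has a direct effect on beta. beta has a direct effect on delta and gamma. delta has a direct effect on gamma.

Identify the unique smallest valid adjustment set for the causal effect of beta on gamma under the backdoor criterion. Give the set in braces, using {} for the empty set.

Variables eligible for adjustment (non-descendants of beta, excluding beta and gamma): {alpha}.
Backdoor paths from beta to gamma:
  (none)
With no backdoor paths the empty set already satisfies the criterion, and it is trivially minimal.

{}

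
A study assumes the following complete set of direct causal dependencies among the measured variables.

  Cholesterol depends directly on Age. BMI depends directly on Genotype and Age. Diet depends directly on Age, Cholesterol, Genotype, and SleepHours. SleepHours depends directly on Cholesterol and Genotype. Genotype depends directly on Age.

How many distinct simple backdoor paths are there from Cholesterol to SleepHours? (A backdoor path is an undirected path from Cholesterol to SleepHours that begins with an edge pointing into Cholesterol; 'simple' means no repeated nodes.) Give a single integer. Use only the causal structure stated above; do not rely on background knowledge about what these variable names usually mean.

A backdoor path from Cholesterol to SleepHours is any simple undirected path whose first edge points into Cholesterol (i.e. leaves Cholesterol via a parent).
Parents of Cholesterol: {Age}.
Enumerating:
  P1: Cholesterol <- Age -> Genotype -> SleepHours
  P2: Cholesterol <- Age -> Genotype -> Diet <- SleepHours
  P3: Cholesterol <- Age -> Diet <- Genotype -> SleepHours
  P4: Cholesterol <- Age -> Diet <- SleepHours
  P5: Cholesterol <- Age -> BMI <- Genotype -> SleepHours
  P6: Cholesterol <- Age -> BMI <- Genotype -> Diet <- SleepHours
That exhausts the simple backdoor paths. Count: 6.

6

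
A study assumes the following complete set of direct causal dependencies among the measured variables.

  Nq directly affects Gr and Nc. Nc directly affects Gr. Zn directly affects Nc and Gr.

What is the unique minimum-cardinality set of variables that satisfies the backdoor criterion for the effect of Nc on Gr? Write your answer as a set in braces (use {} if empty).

Variables eligible for adjustment (non-descendants of Nc, excluding Nc and Gr): {Nq, Zn}.
Backdoor paths from Nc to Gr:
  P1: Nc <- Nq -> Gr
  P2: Nc <- Zn -> Gr
The empty set is not sufficient: P1 (Nc <- Nq -> Gr) has no collider blocking it and no conditioned non-collider, so it is open.
Try {Nq, Zn}:
  P1: blocked at fork node Nq ∈ conditioning set.
  P2: blocked at fork node Zn ∈ conditioning set.
{Nq, Zn} contains no descendant of Nc and blocks every backdoor path.
Every element of {Nq, Zn} is needed (dropping Nq leaves P1 open; dropping Zn leaves P2 open), so no proper subset is valid.
Among all size-2 subsets of the eligible variables, only {Nq, Zn} blocks every backdoor path, so it is the unique smallest valid adjustment set.

{Nq, Zn}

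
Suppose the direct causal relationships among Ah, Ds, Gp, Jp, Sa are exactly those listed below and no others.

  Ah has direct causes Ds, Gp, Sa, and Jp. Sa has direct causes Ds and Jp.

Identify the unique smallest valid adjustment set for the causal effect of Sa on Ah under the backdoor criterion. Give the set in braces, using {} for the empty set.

{Ds, Jp}

Variables eligible for adjustment (non-descendants of Sa, excluding Sa and Ah): {Ds, Gp, Jp}.
Backdoor paths from Sa to Ah:
  P1: Sa <- Ds -> Ah
  P2: Sa <- Jp -> Ah
The empty set is not sufficient: P1 (Sa <- Ds -> Ah) has no collider blocking it and no conditioned non-collider, so it is open.
Try {Ds, Jp}:
  P1: blocked at fork node Ds ∈ conditioning set.
  P2: blocked at fork node Jp ∈ conditioning set.
{Ds, Jp} contains no descendant of Sa and blocks every backdoor path.
Every element of {Ds, Jp} is needed (dropping Ds leaves P1 open; dropping Jp leaves P2 open), so no proper subset is valid.
Among all size-2 subsets of the eligible variables, only {Ds, Jp} blocks every backdoor path, so it is the unique smallest valid adjustment set.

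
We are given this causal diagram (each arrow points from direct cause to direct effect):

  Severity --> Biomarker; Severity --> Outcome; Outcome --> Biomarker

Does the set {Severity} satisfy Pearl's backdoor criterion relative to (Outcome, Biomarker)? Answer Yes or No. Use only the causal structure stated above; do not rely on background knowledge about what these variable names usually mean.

Backdoor paths from Outcome to Biomarker (paths whose first edge points into Outcome):
  P1: Outcome <- Severity -> Biomarker
Condition 1 (no descendant of Outcome in the set): holds — descendants of Outcome are {Biomarker}; none are in {Severity}.
Condition 2 (every backdoor path blocked by {Severity}):
  P1: blocked at fork node Severity ∈ conditioning set.
{Severity} satisfies the backdoor criterion.

Yes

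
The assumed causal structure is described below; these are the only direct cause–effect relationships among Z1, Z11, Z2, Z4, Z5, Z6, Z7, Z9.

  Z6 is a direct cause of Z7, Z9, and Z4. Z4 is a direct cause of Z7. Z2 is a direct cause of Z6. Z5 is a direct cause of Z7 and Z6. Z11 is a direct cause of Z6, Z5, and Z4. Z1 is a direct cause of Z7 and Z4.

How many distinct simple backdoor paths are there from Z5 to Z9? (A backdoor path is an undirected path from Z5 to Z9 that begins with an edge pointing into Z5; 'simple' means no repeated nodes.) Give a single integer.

A backdoor path from Z5 to Z9 is any simple undirected path whose first edge points into Z5 (i.e. leaves Z5 via a parent).
Parents of Z5: {Z11}.
Enumerating:
  P1: Z5 <- Z11 -> Z6 -> Z9
  P2: Z5 <- Z11 -> Z4 <- Z1 -> Z7 <- Z6 -> Z9
  P3: Z5 <- Z11 -> Z4 <- Z6 -> Z9
  P4: Z5 <- Z11 -> Z4 -> Z7 <- Z6 -> Z9
That exhausts the simple backdoor paths. Count: 4.

4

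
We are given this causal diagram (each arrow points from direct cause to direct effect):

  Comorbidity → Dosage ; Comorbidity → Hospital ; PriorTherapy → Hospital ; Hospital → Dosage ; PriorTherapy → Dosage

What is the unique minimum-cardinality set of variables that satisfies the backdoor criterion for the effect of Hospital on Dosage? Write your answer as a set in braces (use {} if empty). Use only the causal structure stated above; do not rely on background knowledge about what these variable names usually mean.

{Comorbidity, PriorTherapy}

Variables eligible for adjustment (non-descendants of Hospital, excluding Hospital and Dosage): {Comorbidity, PriorTherapy}.
Backdoor paths from Hospital to Dosage:
  P1: Hospital <- Comorbidity -> Dosage
  P2: Hospital <- PriorTherapy -> Dosage
The empty set is not sufficient: P1 (Hospital <- Comorbidity -> Dosage) has no collider blocking it and no conditioned non-collider, so it is open.
Try {Comorbidity, PriorTherapy}:
  P1: blocked at fork node Comorbidity ∈ conditioning set.
  P2: blocked at fork node PriorTherapy ∈ conditioning set.
{Comorbidity, PriorTherapy} contains no descendant of Hospital and blocks every backdoor path.
Every element of {Comorbidity, PriorTherapy} is needed (dropping Comorbidity leaves P1 open; dropping PriorTherapy leaves P2 open), so no proper subset is valid.
Among all size-2 subsets of the eligible variables, only {Comorbidity, PriorTherapy} blocks every backdoor path, so it is the unique smallest valid adjustment set.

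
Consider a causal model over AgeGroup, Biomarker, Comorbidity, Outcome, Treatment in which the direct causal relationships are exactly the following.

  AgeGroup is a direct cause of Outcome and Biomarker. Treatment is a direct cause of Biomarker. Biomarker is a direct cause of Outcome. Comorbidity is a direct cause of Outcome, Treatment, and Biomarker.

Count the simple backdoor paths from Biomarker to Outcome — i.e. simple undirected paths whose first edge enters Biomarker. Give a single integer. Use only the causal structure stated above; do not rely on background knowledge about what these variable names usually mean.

3

A backdoor path from Biomarker to Outcome is any simple undirected path whose first edge points into Biomarker (i.e. leaves Biomarker via a parent).
Parents of Biomarker: {AgeGroup, Comorbidity, Treatment}.
Enumerating:
  P1: Biomarker <- Comorbidity -> Outcome
  P2: Biomarker <- Treatment <- Comorbidity -> Outcome
  P3: Biomarker <- AgeGroup -> Outcome
That exhausts the simple backdoor paths. Count: 3.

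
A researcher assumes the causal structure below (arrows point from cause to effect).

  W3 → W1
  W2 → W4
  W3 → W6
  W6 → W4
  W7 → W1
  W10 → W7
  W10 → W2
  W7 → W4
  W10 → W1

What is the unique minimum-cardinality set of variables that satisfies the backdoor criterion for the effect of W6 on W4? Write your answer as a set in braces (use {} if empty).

Variables eligible for adjustment (non-descendants of W6, excluding W6 and W4): {W1, W10, W2, W3, W7}.
Backdoor paths from W6 to W4:
  P1: W6 <- W3 -> W1 <- W10 -> W2 -> W4
  P2: W6 <- W3 -> W1 <- W10 -> W7 -> W4
  P3: W6 <- W3 -> W1 <- W7 <- W10 -> W2 -> W4
  P4: W6 <- W3 -> W1 <- W7 -> W4
Each backdoor path contains an unconditioned collider, so every path is already blocked with the empty conditioning set:
  P1: blocked at collider W1 (neither it nor any descendant is in the conditioning set).
  P2: blocked at collider W1 (neither it nor any descendant is in the conditioning set).
  P3: blocked at collider W1 (neither it nor any descendant is in the conditioning set).
  P4: blocked at collider W1 (neither it nor any descendant is in the conditioning set).
The empty set is therefore the unique smallest valid set.

{}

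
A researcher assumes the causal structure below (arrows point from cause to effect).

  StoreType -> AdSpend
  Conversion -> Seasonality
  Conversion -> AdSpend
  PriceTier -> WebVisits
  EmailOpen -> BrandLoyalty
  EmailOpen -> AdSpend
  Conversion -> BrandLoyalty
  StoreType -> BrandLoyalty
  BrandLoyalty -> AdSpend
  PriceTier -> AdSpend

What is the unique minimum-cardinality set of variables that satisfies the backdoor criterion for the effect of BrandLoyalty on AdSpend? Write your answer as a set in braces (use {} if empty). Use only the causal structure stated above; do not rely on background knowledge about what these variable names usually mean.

{Conversion, EmailOpen, StoreType}

Variables eligible for adjustment (non-descendants of BrandLoyalty, excluding BrandLoyalty and AdSpend): {Conversion, EmailOpen, PriceTier, Seasonality, StoreType, WebVisits}.
Backdoor paths from BrandLoyalty to AdSpend:
  P1: BrandLoyalty <- Conversion -> AdSpend
  P2: BrandLoyalty <- EmailOpen -> AdSpend
  P3: BrandLoyalty <- StoreType -> AdSpend
The empty set is not sufficient: P1 (BrandLoyalty <- Conversion -> AdSpend) has no collider blocking it and no conditioned non-collider, so it is open.
Try {Conversion, EmailOpen, StoreType}:
  P1: blocked at fork node Conversion ∈ conditioning set.
  P2: blocked at fork node EmailOpen ∈ conditioning set.
  P3: blocked at fork node StoreType ∈ conditioning set.
{Conversion, EmailOpen, StoreType} contains no descendant of BrandLoyalty and blocks every backdoor path.
Every element of {Conversion, EmailOpen, StoreType} is needed (dropping Conversion leaves P1 open; dropping EmailOpen leaves P2 open; dropping StoreType leaves P3 open), so no proper subset is valid.
Among all size-3 subsets of the eligible variables, only {Conversion, EmailOpen, StoreType} blocks every backdoor path, so it is the unique smallest valid adjustment set.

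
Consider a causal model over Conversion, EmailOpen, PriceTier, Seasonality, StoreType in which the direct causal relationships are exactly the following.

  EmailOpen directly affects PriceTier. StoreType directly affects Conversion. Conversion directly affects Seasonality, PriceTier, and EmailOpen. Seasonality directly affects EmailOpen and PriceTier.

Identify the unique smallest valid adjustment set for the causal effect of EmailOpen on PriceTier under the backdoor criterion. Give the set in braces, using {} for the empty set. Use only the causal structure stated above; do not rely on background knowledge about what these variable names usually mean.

Variables eligible for adjustment (non-descendants of EmailOpen, excluding EmailOpen and PriceTier): {Conversion, Seasonality, StoreType}.
Backdoor paths from EmailOpen to PriceTier:
  P1: EmailOpen <- Conversion -> Seasonality -> PriceTier
  P2: EmailOpen <- Conversion -> PriceTier
  P3: EmailOpen <- Seasonality <- Conversion -> PriceTier
  P4: EmailOpen <- Seasonality -> PriceTier
The empty set is not sufficient: P1 (EmailOpen <- Conversion -> Seasonality -> PriceTier) has no collider blocking it and no conditioned non-collider, so it is open.
Try {Conversion, Seasonality}:
  P1: blocked at fork node Conversion ∈ conditioning set.
  P2: blocked at fork node Conversion ∈ conditioning set.
  P3: blocked at chain node Seasonality ∈ conditioning set.
  P4: blocked at fork node Seasonality ∈ conditioning set.
{Conversion, Seasonality} contains no descendant of EmailOpen and blocks every backdoor path.
Every element of {Conversion, Seasonality} is needed (dropping Conversion leaves P2 open; dropping Seasonality leaves P4 open), so no proper subset is valid.
Among all size-2 subsets of the eligible variables, only {Conversion, Seasonality} blocks every backdoor path, so it is the unique smallest valid adjustment set.

{Conversion, Seasonality}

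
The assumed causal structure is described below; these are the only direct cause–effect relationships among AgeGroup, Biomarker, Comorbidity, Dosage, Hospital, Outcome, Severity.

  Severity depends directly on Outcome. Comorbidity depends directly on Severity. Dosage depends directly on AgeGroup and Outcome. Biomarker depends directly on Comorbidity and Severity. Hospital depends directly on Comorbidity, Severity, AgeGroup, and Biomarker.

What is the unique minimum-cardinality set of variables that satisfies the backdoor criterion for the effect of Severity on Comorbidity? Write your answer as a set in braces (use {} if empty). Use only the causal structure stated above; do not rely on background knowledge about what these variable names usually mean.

Variables eligible for adjustment (non-descendants of Severity, excluding Severity and Comorbidity): {AgeGroup, Dosage, Outcome}.
Backdoor paths from Severity to Comorbidity:
  P1: Severity <- Outcome -> Dosage <- AgeGroup -> Hospital <- Comorbidity
  P2: Severity <- Outcome -> Dosage <- AgeGroup -> Hospital <- Biomarker <- Comorbidity
Each backdoor path contains an unconditioned collider, so every path is already blocked with the empty conditioning set:
  P1: blocked at collider Dosage (neither it nor any descendant is in the conditioning set).
  P2: blocked at collider Dosage (neither it nor any descendant is in the conditioning set).
The empty set is therefore the unique smallest valid set.

{}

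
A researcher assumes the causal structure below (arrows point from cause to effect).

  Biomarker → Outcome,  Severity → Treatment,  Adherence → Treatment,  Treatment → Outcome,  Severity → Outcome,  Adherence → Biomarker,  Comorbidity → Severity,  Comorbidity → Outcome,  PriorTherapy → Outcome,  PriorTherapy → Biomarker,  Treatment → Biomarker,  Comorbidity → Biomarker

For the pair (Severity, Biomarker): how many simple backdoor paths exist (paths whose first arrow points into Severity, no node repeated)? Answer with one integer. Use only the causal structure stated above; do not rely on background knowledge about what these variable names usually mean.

5

A backdoor path from Severity to Biomarker is any simple undirected path whose first edge points into Severity (i.e. leaves Severity via a parent).
Parents of Severity: {Comorbidity}.
Enumerating:
  P1: Severity <- Comorbidity -> Biomarker
  P2: Severity <- Comorbidity -> Outcome <- PriorTherapy -> Biomarker
  P3: Severity <- Comorbidity -> Outcome <- Treatment <- Adherence -> Biomarker
  P4: Severity <- Comorbidity -> Outcome <- Treatment -> Biomarker
  P5: Severity <- Comorbidity -> Outcome <- Biomarker
That exhausts the simple backdoor paths. Count: 5.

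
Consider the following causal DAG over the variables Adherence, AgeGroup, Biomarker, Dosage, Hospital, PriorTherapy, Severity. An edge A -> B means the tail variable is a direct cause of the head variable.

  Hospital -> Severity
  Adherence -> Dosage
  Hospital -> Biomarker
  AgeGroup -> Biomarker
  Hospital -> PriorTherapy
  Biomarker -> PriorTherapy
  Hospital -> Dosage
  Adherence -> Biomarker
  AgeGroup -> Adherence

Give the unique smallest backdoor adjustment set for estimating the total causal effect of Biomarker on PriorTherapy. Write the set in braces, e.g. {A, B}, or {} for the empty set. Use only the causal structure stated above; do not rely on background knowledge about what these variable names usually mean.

{Hospital}

Variables eligible for adjustment (non-descendants of Biomarker, excluding Biomarker and PriorTherapy): {Adherence, AgeGroup, Dosage, Hospital, Severity}.
Backdoor paths from Biomarker to PriorTherapy:
  P1: Biomarker <- Hospital -> PriorTherapy
  P2: Biomarker <- AgeGroup -> Adherence -> Dosage <- Hospital -> PriorTherapy
  P3: Biomarker <- Adherence -> Dosage <- Hospital -> PriorTherapy
The empty set is not sufficient: P1 (Biomarker <- Hospital -> PriorTherapy) has no collider blocking it and no conditioned non-collider, so it is open.
Try {Hospital}:
  P1: blocked at fork node Hospital ∈ conditioning set.
  P2: blocked at collider Dosage (neither it nor any descendant is in the conditioning set).
  P3: blocked at collider Dosage (neither it nor any descendant is in the conditioning set).
{Hospital} contains no descendant of Biomarker and blocks every backdoor path.
No other singleton works — e.g. {Severity} leaves P1 open — so {Hospital} is the unique smallest valid adjustment set.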